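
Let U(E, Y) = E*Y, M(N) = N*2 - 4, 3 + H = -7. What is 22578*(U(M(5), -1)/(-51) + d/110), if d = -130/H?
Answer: 4978449/935 ≈ 5324.5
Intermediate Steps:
H = -10 (H = -3 - 7 = -10)
d = 13 (d = -130/(-10) = -130*(-1/10) = 13)
M(N) = -4 + 2*N (M(N) = 2*N - 4 = -4 + 2*N)
22578*(U(M(5), -1)/(-51) + d/110) = 22578*(((-4 + 2*5)*(-1))/(-51) + 13/110) = 22578*(((-4 + 10)*(-1))*(-1/51) + 13*(1/110)) = 22578*((6*(-1))*(-1/51) + 13/110) = 22578*(-6*(-1/51) + 13/110) = 22578*(2/17 + 13/110) = 22578*(441/1870) = 4978449/935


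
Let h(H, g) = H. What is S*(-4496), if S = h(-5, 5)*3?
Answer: 67440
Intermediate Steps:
S = -15 (S = -5*3 = -15)
S*(-4496) = -15*(-4496) = 67440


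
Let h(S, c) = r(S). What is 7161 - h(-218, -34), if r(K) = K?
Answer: 7379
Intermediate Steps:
h(S, c) = S
7161 - h(-218, -34) = 7161 - 1*(-218) = 7161 + 218 = 7379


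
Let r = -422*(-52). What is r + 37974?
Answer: 59918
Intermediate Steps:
r = 21944
r + 37974 = 21944 + 37974 = 59918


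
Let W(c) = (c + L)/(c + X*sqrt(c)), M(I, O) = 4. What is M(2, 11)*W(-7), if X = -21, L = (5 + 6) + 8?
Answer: -3/28 + 9*I*sqrt(7)/28 ≈ -0.10714 + 0.85042*I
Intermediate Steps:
L = 19 (L = 11 + 8 = 19)
W(c) = (19 + c)/(c - 21*sqrt(c)) (W(c) = (c + 19)/(c - 21*sqrt(c)) = (19 + c)/(c - 21*sqrt(c)))
M(2, 11)*W(-7) = 4*((19 - 7)/(-7 - 21*I*sqrt(7))) = 4*(12/(-7 - 21*I*sqrt(7))) = 48/(-7 - 21*I*sqrt(7))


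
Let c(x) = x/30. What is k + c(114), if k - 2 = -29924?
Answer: -149591/5 ≈ -29918.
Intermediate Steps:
k = -29922 (k = 2 - 29924 = -29922)
c(x) = x/30 (c(x) = x*(1/30) = x/30)
k + c(114) = -29922 + (1/30)*114 = -29922 + 19/5 = -149591/5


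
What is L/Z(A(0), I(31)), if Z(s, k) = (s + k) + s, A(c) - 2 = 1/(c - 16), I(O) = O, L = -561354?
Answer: -1496944/93 ≈ -16096.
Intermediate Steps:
A(c) = 2 + 1/(-16 + c) (A(c) = 2 + 1/(c - 16) = 2 + 1/(-16 + c))
Z(s, k) = k + 2*s (Z(s, k) = (k + s) + s = k + 2*s)
L/Z(A(0), I(31)) = -561354/(31 + 2*((-31 + 2*0)/(-16 + 0))) = -561354/(31 + 2*((-31 + 0)/(-16))) = -561354/(31 + 2*(-1/16*(-31))) = -561354/(31 + 2*(31/16)) = -561354/(31 + 31/8) = -561354/279/8 = -561354*8/279 = -1496944/93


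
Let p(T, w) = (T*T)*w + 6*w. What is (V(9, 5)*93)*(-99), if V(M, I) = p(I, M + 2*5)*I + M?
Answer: -27197478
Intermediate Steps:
p(T, w) = 6*w + w*T² (p(T, w) = T²*w + 6*w = w*T² + 6*w = 6*w + w*T²)
V(M, I) = M + I*(6 + I²)*(10 + M) (V(M, I) = ((M + 2*5)*(6 + I²))*I + M = ((M + 10)*(6 + I²))*I + M = ((10 + M)*(6 + I²))*I + M = ((6 + I²)*(10 + M))*I + M = I*(6 + I²)*(10 + M) + M = M + I*(6 + I²)*(10 + M))
(V(9, 5)*93)*(-99) = ((9 + 5*(6 + 5²)*(10 + 9))*93)*(-99) = ((9 + 5*(6 + 25)*19)*93)*(-99) = ((9 + 5*31*19)*93)*(-99) = ((9 + 2945)*93)*(-99) = (2954*93)*(-99) = 274722*(-99) = -27197478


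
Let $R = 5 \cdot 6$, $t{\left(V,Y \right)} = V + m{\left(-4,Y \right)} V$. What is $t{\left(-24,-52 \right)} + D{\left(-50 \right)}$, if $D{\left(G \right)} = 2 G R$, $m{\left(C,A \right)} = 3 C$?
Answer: $-2736$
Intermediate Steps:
$t{\left(V,Y \right)} = - 11 V$ ($t{\left(V,Y \right)} = V + 3 \left(-4\right) V = V - 12 V = - 11 V$)
$R = 30$
$D{\left(G \right)} = 60 G$ ($D{\left(G \right)} = 2 G 30 = 60 G$)
$t{\left(-24,-52 \right)} + D{\left(-50 \right)} = \left(-11\right) \left(-24\right) + 60 \left(-50\right) = 264 - 3000 = -2736$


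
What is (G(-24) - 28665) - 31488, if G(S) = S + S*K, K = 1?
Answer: -60201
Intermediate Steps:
G(S) = 2*S (G(S) = S + S*1 = S + S = 2*S)
(G(-24) - 28665) - 31488 = (2*(-24) - 28665) - 31488 = (-48 - 28665) - 31488 = -28713 - 31488 = -60201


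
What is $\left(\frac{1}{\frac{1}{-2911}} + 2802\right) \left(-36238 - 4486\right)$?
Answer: $4438916$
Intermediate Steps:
$\left(\frac{1}{\frac{1}{-2911}} + 2802\right) \left(-36238 - 4486\right) = \left(\frac{1}{- \frac{1}{2911}} + 2802\right) \left(-40724\right) = \left(-2911 + 2802\right) \left(-40724\right) = \left(-109\right) \left(-40724\right) = 4438916$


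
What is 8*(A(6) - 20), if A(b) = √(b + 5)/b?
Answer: -160 + 4*√11/3 ≈ -155.58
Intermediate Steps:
A(b) = √(5 + b)/b
8*(A(6) - 20) = 8*(√(5 + 6)/6 - 20) = 8*(√11/6 - 20) = 8*(-20 + √11/6) = -160 + 4*√11/3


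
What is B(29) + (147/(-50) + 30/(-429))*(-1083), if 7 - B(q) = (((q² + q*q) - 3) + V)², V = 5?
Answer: -20253013107/7150 ≈ -2.8326e+6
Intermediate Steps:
B(q) = 7 - (2 + 2*q²)² (B(q) = 7 - (((q² + q*q) - 3) + 5)² = 7 - (((q² + q²) - 3) + 5)² = 7 - ((2*q² - 3) + 5)² = 7 - ((-3 + 2*q²) + 5)² = 7 - (2 + 2*q²)²)
B(29) + (147/(-50) + 30/(-429))*(-1083) = (7 - 4*(1 + 29²)²) + (147/(-50) + 30/(-429))*(-1083) = (7 - 4*(1 + 841)²) + (147*(-1/50) + 30*(-1/429))*(-1083) = (7 - 4*842²) + (-147/50 - 10/143)*(-1083) = (7 - 4*708964) - 21521/7150*(-1083) = (7 - 2835856) + 23307243/7150 = -2835849 + 23307243/7150 = -20253013107/7150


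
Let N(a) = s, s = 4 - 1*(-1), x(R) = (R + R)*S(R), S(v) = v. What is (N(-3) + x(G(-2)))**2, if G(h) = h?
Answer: 169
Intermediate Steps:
x(R) = 2*R**2 (x(R) = (R + R)*R = (2*R)*R = 2*R**2)
s = 5 (s = 4 + 1 = 5)
N(a) = 5
(N(-3) + x(G(-2)))**2 = (5 + 2*(-2)**2)**2 = (5 + 2*4)**2 = (5 + 8)**2 = 13**2 = 169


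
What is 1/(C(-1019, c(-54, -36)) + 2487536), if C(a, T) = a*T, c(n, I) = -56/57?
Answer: 57/141846616 ≈ 4.0184e-7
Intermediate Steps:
c(n, I) = -56/57 (c(n, I) = -56*1/57 = -56/57)
C(a, T) = T*a
1/(C(-1019, c(-54, -36)) + 2487536) = 1/(-56/57*(-1019) + 2487536) = 1/(57064/57 + 2487536) = 1/(141846616/57) = 57/141846616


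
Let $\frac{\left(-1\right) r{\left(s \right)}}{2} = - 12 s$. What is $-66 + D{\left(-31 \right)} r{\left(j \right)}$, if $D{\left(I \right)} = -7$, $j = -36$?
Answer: $5982$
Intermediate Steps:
$r{\left(s \right)} = 24 s$ ($r{\left(s \right)} = - 2 \left(- 12 s\right) = 24 s$)
$-66 + D{\left(-31 \right)} r{\left(j \right)} = -66 - 7 \cdot 24 \left(-36\right) = -66 - -6048 = -66 + 6048 = 5982$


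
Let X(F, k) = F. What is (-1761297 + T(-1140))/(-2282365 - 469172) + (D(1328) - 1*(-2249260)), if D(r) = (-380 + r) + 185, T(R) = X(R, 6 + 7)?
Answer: 2064013788826/917179 ≈ 2.2504e+6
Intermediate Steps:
T(R) = R
D(r) = -195 + r
(-1761297 + T(-1140))/(-2282365 - 469172) + (D(1328) - 1*(-2249260)) = (-1761297 - 1140)/(-2282365 - 469172) + ((-195 + 1328) - 1*(-2249260)) = -1762437/(-2751537) + (1133 + 2249260) = -1762437*(-1/2751537) + 2250393 = 587479/917179 + 2250393 = 2064013788826/917179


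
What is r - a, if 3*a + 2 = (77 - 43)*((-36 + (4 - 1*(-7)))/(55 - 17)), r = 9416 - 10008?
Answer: -33281/57 ≈ -583.88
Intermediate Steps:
r = -592
a = -463/57 (a = -⅔ + ((77 - 43)*((-36 + (4 - 1*(-7)))/(55 - 17)))/3 = -⅔ + (34*((-36 + (4 + 7))/38))/3 = -⅔ + (34*((-36 + 11)*(1/38)))/3 = -⅔ + (34*(-25*1/38))/3 = -⅔ + (34*(-25/38))/3 = -⅔ + (⅓)*(-425/19) = -⅔ - 425/57 = -463/57 ≈ -8.1228)
r - a = -592 - 1*(-463/57) = -592 + 463/57 = -33281/57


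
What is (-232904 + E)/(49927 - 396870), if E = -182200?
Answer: 415104/346943 ≈ 1.1965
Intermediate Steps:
(-232904 + E)/(49927 - 396870) = (-232904 - 182200)/(49927 - 396870) = -415104/(-346943) = -415104*(-1/346943) = 415104/346943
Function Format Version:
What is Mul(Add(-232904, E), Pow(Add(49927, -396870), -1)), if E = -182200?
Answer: Rational(415104, 346943) ≈ 1.1965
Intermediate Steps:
Mul(Add(-232904, E), Pow(Add(49927, -396870), -1)) = Mul(Add(-232904, -182200), Pow(Add(49927, -396870), -1)) = Mul(-415104, Pow(-346943, -1)) = Mul(-415104, Rational(-1, 346943)) = Rational(415104, 346943)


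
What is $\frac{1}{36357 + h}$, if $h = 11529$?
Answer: $\frac{1}{47886} \approx 2.0883 \cdot 10^{-5}$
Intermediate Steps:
$\frac{1}{36357 + h} = \frac{1}{36357 + 11529} = \frac{1}{47886}$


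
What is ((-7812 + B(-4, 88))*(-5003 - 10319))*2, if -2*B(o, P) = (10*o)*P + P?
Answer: 186805824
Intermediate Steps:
B(o, P) = -P/2 - 5*P*o (B(o, P) = -((10*o)*P + P)/2 = -(10*P*o + P)/2 = -(P + 10*P*o)/2 = -P/2 - 5*P*o)
((-7812 + B(-4, 88))*(-5003 - 10319))*2 = ((-7812 - ½*88*(1 + 10*(-4)))*(-5003 - 10319))*2 = ((-7812 - ½*88*(1 - 40))*(-15322))*2 = ((-7812 - ½*88*(-39))*(-15322))*2 = ((-7812 + 1716)*(-15322))*2 = -6096*(-15322)*2 = 93402912*2 = 186805824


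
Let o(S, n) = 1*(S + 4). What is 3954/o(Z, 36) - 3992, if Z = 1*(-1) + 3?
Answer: -3333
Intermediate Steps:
Z = 2 (Z = -1 + 3 = 2)
o(S, n) = 4 + S (o(S, n) = 1*(4 + S) = 4 + S)
3954/o(Z, 36) - 3992 = 3954/(4 + 2) - 3992 = 3954/6 - 3992 = 3954*(⅙) - 3992 = 659 - 3992 = -3333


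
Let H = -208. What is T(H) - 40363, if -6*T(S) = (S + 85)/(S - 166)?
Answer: -30191565/748 ≈ -40363.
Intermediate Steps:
T(S) = -(85 + S)/(6*(-166 + S)) (T(S) = -(S + 85)/(6*(S - 166)) = -(85 + S)/(6*(-166 + S)))
T(H) - 40363 = (-85 - 1*(-208))/(6*(-166 - 208)) - 40363 = (⅙)*(-85 + 208)/(-374) - 40363 = (⅙)*(-1/374)*123 - 40363 = -41/748 - 40363 = -30191565/748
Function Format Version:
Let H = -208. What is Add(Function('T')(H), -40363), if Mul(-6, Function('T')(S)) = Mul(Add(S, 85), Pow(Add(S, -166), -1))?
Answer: Rational(-30191565, 748) ≈ -40363.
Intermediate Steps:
Function('T')(S) = Mul(Rational(-1, 6), Pow(Add(-166, S), -1), Add(85, S)) (Function('T')(S) = Mul(Rational(-1, 6), Mul(Add(S, 85), Pow(Add(S, -166), -1))) = Mul(Rational(-1, 6), Mul(Add(85, S), Pow(Add(-166, S), -1))) = Mul(Rational(-1, 6), Mul(Pow(Add(-166, S), -1), Add(85, S))) = Mul(Rational(-1, 6), Pow(Add(-166, S), -1), Add(85, S)))
Add(Function('T')(H), -40363) = Add(Mul(Rational(1, 6), Pow(Add(-166, -208), -1), Add(-85, Mul(-1, -208))), -40363) = Add(Mul(Rational(1, 6), Pow(-374, -1), Add(-85, 208)), -40363) = Add(Mul(Rational(1, 6), Rational(-1, 374), 123), -40363) = Add(Rational(-41, 748), -40363) = Rational(-30191565, 748)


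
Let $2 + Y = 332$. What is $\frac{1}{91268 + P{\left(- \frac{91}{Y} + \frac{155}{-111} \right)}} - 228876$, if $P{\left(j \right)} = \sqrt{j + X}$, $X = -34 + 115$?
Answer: $- \frac{23278392256606637292}{101707440962447} - \frac{\sqrt{11826520530}}{101707440962447} \approx -2.2888 \cdot 10^{5}$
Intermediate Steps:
$Y = 330$ ($Y = -2 + 332 = 330$)
$X = 81$
$P{\left(j \right)} = \sqrt{81 + j}$ ($P{\left(j \right)} = \sqrt{j + 81} = \sqrt{81 + j}$)
$\frac{1}{91268 + P{\left(- \frac{91}{Y} + \frac{155}{-111} \right)}} - 228876 = \frac{1}{91268 + \sqrt{81 + \left(- \frac{91}{330} + \frac{155}{-111}\right)}} - 228876 = \frac{1}{91268 + \sqrt{81 + \left(\left(-91\right) \frac{1}{330} + 155 \left(- \frac{1}{111}\right)\right)}} - 228876 = \frac{1}{91268 + \sqrt{81 - \frac{20417}{12210}}} - 228876 = \frac{1}{91268 + \sqrt{\frac{968593}{12210}}} - 228876 = \frac{1}{91268 + \frac{\sqrt{11826520530}}{12210}} - 228876 = -228876 + \frac{1}{91268 + \frac{\sqrt{11826520530}}{12210}}$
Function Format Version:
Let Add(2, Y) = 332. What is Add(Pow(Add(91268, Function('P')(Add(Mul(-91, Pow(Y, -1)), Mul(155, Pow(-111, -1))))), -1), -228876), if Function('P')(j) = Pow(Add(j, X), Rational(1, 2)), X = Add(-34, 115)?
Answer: Add(Rational(-23278392256606637292, 101707440962447), Mul(Rational(-1, 101707440962447), Pow(11826520530, Rational(1, 2)))) ≈ -2.2888e+5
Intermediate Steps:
Y = 330 (Y = Add(-2, 332) = 330)
X = 81
Function('P')(j) = Pow(Add(81, j), Rational(1, 2)) (Function('P')(j) = Pow(Add(j, 81), Rational(1, 2)) = Pow(Add(81, j), Rational(1, 2)))
Add(Pow(Add(91268, Function('P')(Add(Mul(-91, Pow(Y, -1)), Mul(155, Pow(-111, -1))))), -1), -228876) = Add(Pow(Add(91268, Pow(Add(81, Add(Mul(-91, Pow(330, -1)), Mul(155, Pow(-111, -1)))), Rational(1, 2))), -1), -228876) = Add(Pow(Add(91268, Pow(Add(81, Add(Mul(-91, Rational(1, 330)), Mul(155, Rational(-1, 111)))), Rational(1, 2))), -1), -228876) = Add(Pow(Add(91268, Pow(Add(81, Add(Rational(-91, 330), Rational(-155, 111))), Rational(1, 2))), -1), -228876) = Add(Pow(Add(91268, Pow(Add(81, Rational(-20417, 12210)), Rational(1, 2))), -1), -228876) = Add(Pow(Add(91268, Pow(Rational(968593, 12210), Rational(1, 2))), -1), -228876) = Add(Pow(Add(91268, Mul(Rational(1, 12210), Pow(11826520530, Rational(1, 2)))), -1), -228876) = Add(-228876, Pow(Add(91268, Mul(Rational(1, 12210), Pow(11826520530, Rational(1, 2)))), -1))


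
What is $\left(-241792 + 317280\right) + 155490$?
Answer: $230978$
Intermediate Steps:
$\left(-241792 + 317280\right) + 155490 = 75488 + 155490 = 230978$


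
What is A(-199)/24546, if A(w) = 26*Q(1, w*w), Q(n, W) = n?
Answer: 13/12273 ≈ 0.0010592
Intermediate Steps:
A(w) = 26 (A(w) = 26*1 = 26)
A(-199)/24546 = 26/24546 = 26*(1/24546) = 13/12273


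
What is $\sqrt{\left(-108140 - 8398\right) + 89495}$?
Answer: $i \sqrt{27043} \approx 164.45 i$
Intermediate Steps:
$\sqrt{\left(-108140 - 8398\right) + 89495} = \sqrt{-116538 + 89495} = \sqrt{-27043} = i \sqrt{27043}$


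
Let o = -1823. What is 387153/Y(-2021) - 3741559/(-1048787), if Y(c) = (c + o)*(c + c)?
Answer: 58540319434843/16295473475576 ≈ 3.5924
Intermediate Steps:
Y(c) = 2*c*(-1823 + c) (Y(c) = (c - 1823)*(c + c) = (-1823 + c)*(2*c) = 2*c*(-1823 + c))
387153/Y(-2021) - 3741559/(-1048787) = 387153/((2*(-2021)*(-1823 - 2021))) - 3741559/(-1048787) = 387153/((2*(-2021)*(-3844))) - 3741559*(-1/1048787) = 387153/15537448 + 3741559/1048787 = 58540319434843/16295473475576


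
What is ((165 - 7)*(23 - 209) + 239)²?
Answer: 849664201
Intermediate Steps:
((165 - 7)*(23 - 209) + 239)² = (158*(-186) + 239)² = (-29388 + 239)² = (-29149)² = 849664201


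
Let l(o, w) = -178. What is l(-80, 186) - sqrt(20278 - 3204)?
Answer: -178 - sqrt(17074) ≈ -308.67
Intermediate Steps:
l(-80, 186) - sqrt(20278 - 3204) = -178 - sqrt(20278 - 3204) = -178 - sqrt(17074)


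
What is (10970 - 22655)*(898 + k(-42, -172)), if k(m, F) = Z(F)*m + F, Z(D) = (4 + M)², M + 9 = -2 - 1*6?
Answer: 74456820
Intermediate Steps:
M = -17 (M = -9 + (-2 - 1*6) = -9 + (-2 - 6) = -9 - 8 = -17)
Z(D) = 169 (Z(D) = (4 - 17)² = (-13)² = 169)
k(m, F) = F + 169*m (k(m, F) = 169*m + F = F + 169*m)
(10970 - 22655)*(898 + k(-42, -172)) = (10970 - 22655)*(898 + (-172 + 169*(-42))) = -11685*(898 + (-172 - 7098)) = -11685*(898 - 7270) = -11685*(-6372) = 74456820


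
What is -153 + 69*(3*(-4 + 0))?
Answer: -981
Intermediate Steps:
-153 + 69*(3*(-4 + 0)) = -153 + 69*(3*(-4)) = -153 + 69*(-12) = -153 - 828 = -981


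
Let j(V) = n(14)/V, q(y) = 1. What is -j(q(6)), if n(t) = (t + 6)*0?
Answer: 0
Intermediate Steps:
n(t) = 0 (n(t) = (6 + t)*0 = 0)
j(V) = 0 (j(V) = 0/V = 0)
-j(q(6)) = -1*0 = 0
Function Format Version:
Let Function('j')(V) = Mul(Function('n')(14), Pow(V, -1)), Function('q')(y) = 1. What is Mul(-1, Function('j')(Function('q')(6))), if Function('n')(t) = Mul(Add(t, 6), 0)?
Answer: 0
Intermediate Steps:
Function('n')(t) = 0 (Function('n')(t) = Mul(Add(6, t), 0) = 0)
Function('j')(V) = 0 (Function('j')(V) = Mul(0, Pow(V, -1)) = 0)
Mul(-1, Function('j')(Function('q')(6))) = Mul(-1, 0) = 0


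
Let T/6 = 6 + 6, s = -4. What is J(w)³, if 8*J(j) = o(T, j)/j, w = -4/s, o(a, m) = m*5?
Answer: 125/512 ≈ 0.24414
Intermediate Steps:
T = 72 (T = 6*(6 + 6) = 6*12 = 72)
o(a, m) = 5*m
w = 1 (w = -4/(-4) = -4*(-¼) = 1)
J(j) = 5/8 (J(j) = ((5*j)/j)/8 = (⅛)*5 = 5/8)
J(w)³ = (5/8)³ = 125/512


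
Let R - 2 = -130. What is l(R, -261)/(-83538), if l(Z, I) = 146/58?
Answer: -73/2422602 ≈ -3.0133e-5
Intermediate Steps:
R = -128 (R = 2 - 130 = -128)
l(Z, I) = 73/29 (l(Z, I) = 146*(1/58) = 73/29)
l(R, -261)/(-83538) = (73/29)/(-83538) = (73/29)*(-1/83538) = -73/2422602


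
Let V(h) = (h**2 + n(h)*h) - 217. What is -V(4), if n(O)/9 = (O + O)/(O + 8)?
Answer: 177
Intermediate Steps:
n(O) = 18*O/(8 + O) (n(O) = 9*((O + O)/(O + 8)) = 9*((2*O)/(8 + O)) = 9*(2*O/(8 + O)) = 18*O/(8 + O))
V(h) = -217 + h**2 + 18*h**2/(8 + h) (V(h) = (h**2 + (18*h/(8 + h))*h) - 217 = (h**2 + 18*h**2/(8 + h)) - 217 = -217 + h**2 + 18*h**2/(8 + h))
-V(4) = -(18*4**2 + (-217 + 4**2)*(8 + 4))/(8 + 4) = -(18*16 + (-217 + 16)*12)/12 = -(288 - 201*12)/12 = -(288 - 2412)/12 = -(-2124)/12 = -1*(-177) = 177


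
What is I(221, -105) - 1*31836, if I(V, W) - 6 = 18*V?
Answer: -27852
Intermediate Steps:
I(V, W) = 6 + 18*V
I(221, -105) - 1*31836 = (6 + 18*221) - 1*31836 = (6 + 3978) - 31836 = 3984 - 31836 = -27852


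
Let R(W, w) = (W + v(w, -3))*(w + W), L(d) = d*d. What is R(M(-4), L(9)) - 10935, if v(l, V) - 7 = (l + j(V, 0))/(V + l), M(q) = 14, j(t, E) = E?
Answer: -229875/26 ≈ -8841.3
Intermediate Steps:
v(l, V) = 7 + l/(V + l) (v(l, V) = 7 + (l + 0)/(V + l) = 7 + l/(V + l))
L(d) = d²
R(W, w) = (W + w)*(W + (-21 + 8*w)/(-3 + w)) (R(W, w) = (W + (7*(-3) + 8*w)/(-3 + w))*(w + W) = (W + (-21 + 8*w)/(-3 + w))*(W + w) = (W + w)*(W + (-21 + 8*w)/(-3 + w)))
R(M(-4), L(9)) - 10935 = (14*(-21 + 8*9²) + 9²*(-21 + 8*9²) + 14*(-3 + 9²)*(14 + 9²))/(-3 + 9²) - 10935 = (14*(-21 + 8*81) + 81*(-21 + 8*81) + 14*(-3 + 81)*(14 + 81))/(-3 + 81) - 10935 = (14*(-21 + 648) + 81*(-21 + 648) + 14*78*95)/78 - 10935 = (14*627 + 81*627 + 103740)/78 - 10935 = (8778 + 50787 + 103740)/78 - 10935 = (1/78)*163305 - 10935 = 54435/26 - 10935 = -229875/26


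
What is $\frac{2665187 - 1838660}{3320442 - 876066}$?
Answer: $\frac{275509}{814792} \approx 0.33813$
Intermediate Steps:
$\frac{2665187 - 1838660}{3320442 - 876066} = \frac{826527}{2444376} = 826527 \cdot \frac{1}{2444376} = \frac{275509}{814792}$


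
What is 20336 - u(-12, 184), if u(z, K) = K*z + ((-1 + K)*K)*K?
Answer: -6173104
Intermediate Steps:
u(z, K) = K*z + K**2*(-1 + K) (u(z, K) = K*z + (K*(-1 + K))*K = K*z + K**2*(-1 + K))
20336 - u(-12, 184) = 20336 - 184*(-12 + 184**2 - 1*184) = 20336 - 184*(-12 + 33856 - 184) = 20336 - 184*33660 = 20336 - 1*6193440 = 20336 - 6193440 = -6173104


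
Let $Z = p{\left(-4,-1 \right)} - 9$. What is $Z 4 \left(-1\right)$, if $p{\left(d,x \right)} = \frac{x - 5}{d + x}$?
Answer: $\frac{156}{5} \approx 31.2$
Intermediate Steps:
$p{\left(d,x \right)} = \frac{-5 + x}{d + x}$
$Z = - \frac{39}{5}$ ($Z = \frac{-5 - 1}{-4 - 1} - 9 = \frac{1}{-5} \left(-6\right) - 9 = \left(- \frac{1}{5}\right) \left(-6\right) - 9 = \frac{6}{5} - 9 = - \frac{39}{5} \approx -7.8$)
$Z 4 \left(-1\right) = \left(- \frac{39}{5}\right) 4 \left(-1\right) = \left(- \frac{156}{5}\right) \left(-1\right) = \frac{156}{5}$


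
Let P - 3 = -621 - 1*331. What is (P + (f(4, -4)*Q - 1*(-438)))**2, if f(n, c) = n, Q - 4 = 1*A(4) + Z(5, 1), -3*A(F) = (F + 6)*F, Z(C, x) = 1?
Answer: 2666689/9 ≈ 2.9630e+5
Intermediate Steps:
A(F) = -F*(6 + F)/3 (A(F) = -(F + 6)*F/3 = -(6 + F)*F/3 = -F*(6 + F)/3)
P = -949 (P = 3 + (-621 - 1*331) = 3 + (-621 - 331) = 3 - 952 = -949)
Q = -25/3 (Q = 4 + (1*(-1/3*4*(6 + 4)) + 1) = 4 + (1*(-1/3*4*10) + 1) = 4 + (1*(-40/3) + 1) = 4 + (-40/3 + 1) = 4 - 37/3 = -25/3 ≈ -8.3333)
(P + (f(4, -4)*Q - 1*(-438)))**2 = (-949 + (4*(-25/3) - 1*(-438)))**2 = (-949 + (-100/3 + 438))**2 = (-949 + 1214/3)**2 = (-1633/3)**2 = 2666689/9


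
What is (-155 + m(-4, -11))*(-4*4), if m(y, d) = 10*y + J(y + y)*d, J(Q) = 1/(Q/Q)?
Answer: 3296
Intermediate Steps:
J(Q) = 1 (J(Q) = 1/1 = 1)
m(y, d) = d + 10*y (m(y, d) = 10*y + 1*d = 10*y + d = d + 10*y)
(-155 + m(-4, -11))*(-4*4) = (-155 + (-11 + 10*(-4)))*(-4*4) = (-155 + (-11 - 40))*(-16) = (-155 - 51)*(-16) = -206*(-16) = 3296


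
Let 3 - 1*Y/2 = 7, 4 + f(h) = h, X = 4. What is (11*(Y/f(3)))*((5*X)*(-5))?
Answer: -8800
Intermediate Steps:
f(h) = -4 + h
Y = -8 (Y = 6 - 2*7 = 6 - 14 = -8)
(11*(Y/f(3)))*((5*X)*(-5)) = (11*(-8/(-4 + 3)))*((5*4)*(-5)) = (11*(-8/(-1)))*(20*(-5)) = (11*(-8*(-1)))*(-100) = (11*8)*(-100) = 88*(-100) = -8800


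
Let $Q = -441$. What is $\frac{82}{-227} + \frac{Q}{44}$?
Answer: $- \frac{103715}{9988} \approx -10.384$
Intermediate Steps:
$\frac{82}{-227} + \frac{Q}{44} = \frac{82}{-227} - \frac{441}{44} = 82 \left(- \frac{1}{227}\right) - \frac{441}{44} = - \frac{82}{227} - \frac{441}{44} = - \frac{103715}{9988}$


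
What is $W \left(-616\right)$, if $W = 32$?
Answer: $-19712$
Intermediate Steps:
$W \left(-616\right) = 32 \left(-616\right) = -19712$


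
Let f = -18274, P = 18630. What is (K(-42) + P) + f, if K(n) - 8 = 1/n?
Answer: 15287/42 ≈ 363.98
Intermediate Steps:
K(n) = 8 + 1/n
(K(-42) + P) + f = ((8 + 1/(-42)) + 18630) - 18274 = ((8 - 1/42) + 18630) - 18274 = (335/42 + 18630) - 18274 = 782795/42 - 18274 = 15287/42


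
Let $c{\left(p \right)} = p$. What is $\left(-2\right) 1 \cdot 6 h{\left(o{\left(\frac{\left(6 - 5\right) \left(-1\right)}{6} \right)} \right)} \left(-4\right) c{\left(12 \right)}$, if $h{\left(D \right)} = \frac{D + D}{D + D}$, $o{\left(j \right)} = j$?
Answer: $576$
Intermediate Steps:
$h{\left(D \right)} = 1$ ($h{\left(D \right)} = \frac{2 D}{2 D} = 2 D \frac{1}{2 D} = 1$)
$\left(-2\right) 1 \cdot 6 h{\left(o{\left(\frac{\left(6 - 5\right) \left(-1\right)}{6} \right)} \right)} \left(-4\right) c{\left(12 \right)} = \left(-2\right) 1 \cdot 6 \cdot 1 \left(-4\right) 12 = \left(-2\right) 6 \cdot 1 \left(-4\right) 12 = \left(-12\right) 1 \left(-4\right) 12 = \left(-12\right) \left(-4\right) 12 = 48 \cdot 12 = 576$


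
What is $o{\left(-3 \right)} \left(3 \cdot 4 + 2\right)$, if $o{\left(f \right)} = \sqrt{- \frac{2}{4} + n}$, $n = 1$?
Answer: $7 \sqrt{2} \approx 9.8995$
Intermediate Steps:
$o{\left(f \right)} = \frac{\sqrt{2}}{2}$ ($o{\left(f \right)} = \sqrt{- \frac{2}{4} + 1} = \sqrt{\left(-2\right) \frac{1}{4} + 1} = \sqrt{- \frac{1}{2} + 1} = \sqrt{\frac{1}{2}} = \frac{\sqrt{2}}{2}$)
$o{\left(-3 \right)} \left(3 \cdot 4 + 2\right) = \frac{\sqrt{2}}{2} \left(3 \cdot 4 + 2\right) = \frac{\sqrt{2}}{2} \left(12 + 2\right) = \frac{\sqrt{2}}{2} \cdot 14 = 7 \sqrt{2}$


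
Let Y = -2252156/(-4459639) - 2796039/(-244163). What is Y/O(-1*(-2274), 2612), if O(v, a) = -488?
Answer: -13019217735349/531372872532616 ≈ -0.024501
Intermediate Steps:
Y = 13019217735349/1088878837157 (Y = -2252156*(-1/4459639) - 2796039*(-1/244163) = 2252156/4459639 + 2796039/244163 = 13019217735349/1088878837157 ≈ 11.957)
Y/O(-1*(-2274), 2612) = (13019217735349/1088878837157)/(-488) = (13019217735349/1088878837157)*(-1/488) = -13019217735349/531372872532616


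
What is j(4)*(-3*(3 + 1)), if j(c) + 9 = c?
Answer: 60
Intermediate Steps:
j(c) = -9 + c
j(4)*(-3*(3 + 1)) = (-9 + 4)*(-3*(3 + 1)) = -(-15)*4 = -5*(-12) = 60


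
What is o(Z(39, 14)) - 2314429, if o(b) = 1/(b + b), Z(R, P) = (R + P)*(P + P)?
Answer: -6869225271/2968 ≈ -2.3144e+6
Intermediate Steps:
Z(R, P) = 2*P*(P + R) (Z(R, P) = (P + R)*(2*P) = 2*P*(P + R))
o(b) = 1/(2*b)
o(Z(39, 14)) - 2314429 = 1/(2*((2*14*(14 + 39)))) - 2314429 = 1/(2*((2*14*53))) - 2314429 = (½)/1484 - 2314429 = (½)*(1/1484) - 2314429 = 1/2968 - 2314429 = -6869225271/2968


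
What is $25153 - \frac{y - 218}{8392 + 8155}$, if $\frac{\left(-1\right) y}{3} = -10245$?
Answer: $\frac{416176174}{16547} \approx 25151.0$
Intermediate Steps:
$y = 30735$ ($y = \left(-3\right) \left(-10245\right) = 30735$)
$25153 - \frac{y - 218}{8392 + 8155} = 25153 - \frac{30735 - 218}{8392 + 8155} = 25153 - \frac{30517}{16547} = \frac{416176174}{16547}$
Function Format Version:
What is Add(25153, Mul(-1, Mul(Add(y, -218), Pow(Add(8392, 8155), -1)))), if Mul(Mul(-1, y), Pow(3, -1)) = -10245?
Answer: Rational(416176174, 16547) ≈ 25151.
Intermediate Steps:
y = 30735 (y = Mul(-3, -10245) = 30735)
Add(25153, Mul(-1, Mul(Add(y, -218), Pow(Add(8392, 8155), -1)))) = Add(25153, Mul(-1, Mul(Add(30735, -218), Pow(Add(8392, 8155), -1)))) = Add(25153, Mul(-1, Mul(30517, Pow(16547, -1)))) = Add(25153, Mul(-1, Mul(30517, Rational(1, 16547)))) = Add(25153, Mul(-1, Rational(30517, 16547))) = Add(25153, Rational(-30517, 16547)) = Rational(416176174, 16547)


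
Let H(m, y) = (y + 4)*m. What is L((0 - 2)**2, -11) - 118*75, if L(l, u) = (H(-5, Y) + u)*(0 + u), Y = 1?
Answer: -8454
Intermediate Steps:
H(m, y) = m*(4 + y) (H(m, y) = (4 + y)*m = m*(4 + y))
L(l, u) = u*(-25 + u) (L(l, u) = (-5*(4 + 1) + u)*(0 + u) = (-5*5 + u)*u = (-25 + u)*u = u*(-25 + u))
L((0 - 2)**2, -11) - 118*75 = -11*(-25 - 11) - 118*75 = -11*(-36) - 8850 = 396 - 8850 = -8454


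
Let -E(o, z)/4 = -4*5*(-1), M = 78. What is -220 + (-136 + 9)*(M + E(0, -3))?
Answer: 34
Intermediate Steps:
E(o, z) = -80 (E(o, z) = -4*(-4*5)*(-1) = -(-80)*(-1) = -4*20 = -80)
-220 + (-136 + 9)*(M + E(0, -3)) = -220 + (-136 + 9)*(78 - 80) = -220 - 127*(-2) = -220 + 254 = 34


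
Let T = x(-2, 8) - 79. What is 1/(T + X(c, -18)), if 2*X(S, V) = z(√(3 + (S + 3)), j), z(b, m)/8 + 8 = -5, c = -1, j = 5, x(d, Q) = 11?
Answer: -1/120 ≈ -0.0083333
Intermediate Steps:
z(b, m) = -104 (z(b, m) = -64 + 8*(-5) = -64 - 40 = -104)
X(S, V) = -52 (X(S, V) = (½)*(-104) = -52)
T = -68 (T = 11 - 79 = -68)
1/(T + X(c, -18)) = 1/(-68 - 52) = 1/(-120) = -1/120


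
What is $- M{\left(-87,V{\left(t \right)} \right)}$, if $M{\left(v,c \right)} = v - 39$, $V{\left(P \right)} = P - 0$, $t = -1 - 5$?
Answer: $126$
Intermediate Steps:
$t = -6$
$V{\left(P \right)} = P$ ($V{\left(P \right)} = P + 0 = P$)
$M{\left(v,c \right)} = -39 + v$
$- M{\left(-87,V{\left(t \right)} \right)} = - (-39 - 87) = \left(-1\right) \left(-126\right) = 126$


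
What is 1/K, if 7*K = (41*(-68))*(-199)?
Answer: 7/554812 ≈ 1.2617e-5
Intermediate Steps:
K = 554812/7 (K = ((41*(-68))*(-199))/7 = (-2788*(-199))/7 = (⅐)*554812 = 554812/7 ≈ 79259.)
1/K = 1/(554812/7) = 7/554812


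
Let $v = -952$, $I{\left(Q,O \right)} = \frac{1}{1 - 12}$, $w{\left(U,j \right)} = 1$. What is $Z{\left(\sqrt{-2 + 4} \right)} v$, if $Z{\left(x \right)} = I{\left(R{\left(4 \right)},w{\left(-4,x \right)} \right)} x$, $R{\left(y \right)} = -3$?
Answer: $\frac{952 \sqrt{2}}{11} \approx 122.39$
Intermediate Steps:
$I{\left(Q,O \right)} = - \frac{1}{11}$ ($I{\left(Q,O \right)} = \frac{1}{1 - 12} = \frac{1}{-11} = - \frac{1}{11}$)
$Z{\left(x \right)} = - \frac{x}{11}$
$Z{\left(\sqrt{-2 + 4} \right)} v = - \frac{\sqrt{-2 + 4}}{11} \left(-952\right) = - \frac{\sqrt{2}}{11} \left(-952\right) = \frac{952 \sqrt{2}}{11}$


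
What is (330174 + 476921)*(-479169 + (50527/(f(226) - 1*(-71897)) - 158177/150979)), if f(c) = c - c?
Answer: -4197986103967752452385/10854937163 ≈ -3.8674e+11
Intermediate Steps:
f(c) = 0
(330174 + 476921)*(-479169 + (50527/(f(226) - 1*(-71897)) - 158177/150979)) = (330174 + 476921)*(-479169 + (50527/(0 - 1*(-71897)) - 158177/150979)) = 807095*(-479169 + (50527/(0 + 71897) - 158177*1/150979)) = 807095*(-479169 + (50527/71897 - 158177/150979)) = 807095*(-479169 - 3743935836/10854937163) = 807095*(-5201353129393383/10854937163) = -4197986103967752452385/10854937163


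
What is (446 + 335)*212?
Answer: 165572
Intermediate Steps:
(446 + 335)*212 = 781*212 = 165572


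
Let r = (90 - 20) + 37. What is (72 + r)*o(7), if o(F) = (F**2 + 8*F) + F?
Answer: 20048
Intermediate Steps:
o(F) = F**2 + 9*F
r = 107 (r = 70 + 37 = 107)
(72 + r)*o(7) = (72 + 107)*(7*(9 + 7)) = 179*(7*16) = 179*112 = 20048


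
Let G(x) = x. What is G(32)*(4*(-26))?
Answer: -3328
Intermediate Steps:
G(32)*(4*(-26)) = 32*(4*(-26)) = 32*(-104) = -3328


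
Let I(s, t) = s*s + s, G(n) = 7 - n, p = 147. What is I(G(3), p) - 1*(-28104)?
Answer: 28124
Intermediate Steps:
I(s, t) = s + s**2 (I(s, t) = s**2 + s = s + s**2)
I(G(3), p) - 1*(-28104) = (7 - 1*3)*(1 + (7 - 1*3)) - 1*(-28104) = (7 - 3)*(1 + (7 - 3)) + 28104 = 4*(1 + 4) + 28104 = 4*5 + 28104 = 20 + 28104 = 28124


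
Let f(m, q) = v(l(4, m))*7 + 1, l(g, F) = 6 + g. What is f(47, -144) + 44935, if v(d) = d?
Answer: 45006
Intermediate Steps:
f(m, q) = 71 (f(m, q) = (6 + 4)*7 + 1 = 10*7 + 1 = 70 + 1 = 71)
f(47, -144) + 44935 = 71 + 44935 = 45006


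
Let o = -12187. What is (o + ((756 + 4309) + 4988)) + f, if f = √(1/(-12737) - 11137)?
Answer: -2134 + 3*I*√200752060210/12737 ≈ -2134.0 + 105.53*I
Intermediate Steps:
f = 3*I*√200752060210/12737 (f = √(-1/12737 - 11137) = √(-141851970/12737) = 3*I*√200752060210/12737 ≈ 105.53*I)
(o + ((756 + 4309) + 4988)) + f = (-12187 + ((756 + 4309) + 4988)) + 3*I*√200752060210/12737 = (-12187 + (5065 + 4988)) + 3*I*√200752060210/12737 = (-12187 + 10053) + 3*I*√200752060210/12737 = -2134 + 3*I*√200752060210/12737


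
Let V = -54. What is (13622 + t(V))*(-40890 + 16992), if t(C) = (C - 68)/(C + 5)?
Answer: -2279186400/7 ≈ -3.2560e+8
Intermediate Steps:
t(C) = (-68 + C)/(5 + C)
(13622 + t(V))*(-40890 + 16992) = (13622 + (-68 - 54)/(5 - 54))*(-40890 + 16992) = (13622 - 122/(-49))*(-23898) = (13622 - 1/49*(-122))*(-23898) = (13622 + 122/49)*(-23898) = (667600/49)*(-23898) = -2279186400/7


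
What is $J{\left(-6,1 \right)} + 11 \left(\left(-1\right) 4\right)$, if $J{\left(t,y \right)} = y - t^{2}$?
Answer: $-79$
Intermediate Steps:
$J{\left(-6,1 \right)} + 11 \left(\left(-1\right) 4\right) = \left(1 - \left(-6\right)^{2}\right) + 11 \left(\left(-1\right) 4\right) = \left(1 - 36\right) + 11 \left(-4\right) = \left(1 - 36\right) - 44 = -35 - 44 = -79$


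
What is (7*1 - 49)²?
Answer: 1764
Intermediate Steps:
(7*1 - 49)² = (7 - 49)² = (-42)² = 1764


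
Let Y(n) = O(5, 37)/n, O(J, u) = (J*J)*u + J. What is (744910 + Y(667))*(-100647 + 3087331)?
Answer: 1483951566835600/667 ≈ 2.2248e+12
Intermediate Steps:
O(J, u) = J + u*J**2 (O(J, u) = J**2*u + J = u*J**2 + J = J + u*J**2)
Y(n) = 930/n (Y(n) = (5*(1 + 5*37))/n = (5*(1 + 185))/n = (5*186)/n = 930/n)
(744910 + Y(667))*(-100647 + 3087331) = (744910 + 930/667)*(-100647 + 3087331) = (744910 + 930*(1/667))*2986684 = (744910 + 930/667)*2986684 = (496855900/667)*2986684 = 1483951566835600/667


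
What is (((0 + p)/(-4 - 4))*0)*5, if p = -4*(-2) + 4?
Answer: 0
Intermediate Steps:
p = 12 (p = 8 + 4 = 12)
(((0 + p)/(-4 - 4))*0)*5 = (((0 + 12)/(-4 - 4))*0)*5 = ((12/(-8))*0)*5 = ((12*(-1/8))*0)*5 = -3/2*0*5 = 0*5 = 0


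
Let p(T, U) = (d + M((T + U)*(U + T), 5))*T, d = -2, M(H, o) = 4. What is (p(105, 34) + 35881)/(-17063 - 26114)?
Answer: -36091/43177 ≈ -0.83589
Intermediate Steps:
p(T, U) = 2*T (p(T, U) = (-2 + 4)*T = 2*T)
(p(105, 34) + 35881)/(-17063 - 26114) = (2*105 + 35881)/(-17063 - 26114) = (210 + 35881)/(-43177) = 36091*(-1/43177) = -36091/43177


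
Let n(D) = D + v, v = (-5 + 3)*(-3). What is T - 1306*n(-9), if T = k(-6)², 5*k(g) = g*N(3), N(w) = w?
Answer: 98274/25 ≈ 3931.0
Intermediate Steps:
v = 6 (v = -2*(-3) = 6)
k(g) = 3*g/5 (k(g) = (g*3)/5 = (3*g)/5 = 3*g/5)
n(D) = 6 + D (n(D) = D + 6 = 6 + D)
T = 324/25 (T = ((⅗)*(-6))² = (-18/5)² = 324/25 ≈ 12.960)
T - 1306*n(-9) = 324/25 - 1306*(6 - 9) = 324/25 - 1306*(-3) = 324/25 + 3918 = 98274/25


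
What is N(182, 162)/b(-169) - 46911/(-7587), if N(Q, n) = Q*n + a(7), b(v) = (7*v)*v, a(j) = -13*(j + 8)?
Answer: 246179260/38893491 ≈ 6.3296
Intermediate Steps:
a(j) = -104 - 13*j (a(j) = -13*(8 + j) = -104 - 13*j)
b(v) = 7*v**2
N(Q, n) = -195 + Q*n (N(Q, n) = Q*n + (-104 - 13*7) = Q*n + (-104 - 91) = Q*n - 195 = -195 + Q*n)
N(182, 162)/b(-169) - 46911/(-7587) = (-195 + 182*162)/((7*(-169)**2)) - 46911/(-7587) = (-195 + 29484)/((7*28561)) - 46911*(-1/7587) = 29289/199927 + 15637/2529 = 29289*(1/199927) + 15637/2529 = 2253/15379 + 15637/2529 = 246179260/38893491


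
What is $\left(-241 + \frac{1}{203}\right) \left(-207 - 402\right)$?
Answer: $146766$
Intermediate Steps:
$\left(-241 + \frac{1}{203}\right) \left(-207 - 402\right) = \left(-241 + \frac{1}{203}\right) \left(-609\right) = \left(- \frac{48922}{203}\right) \left(-609\right) = 146766$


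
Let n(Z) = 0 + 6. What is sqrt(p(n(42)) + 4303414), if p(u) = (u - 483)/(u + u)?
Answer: sqrt(17213497)/2 ≈ 2074.5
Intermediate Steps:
n(Z) = 6
p(u) = (-483 + u)/(2*u) (p(u) = (-483 + u)/((2*u)) = (-483 + u)*(1/(2*u)) = (-483 + u)/(2*u))
sqrt(p(n(42)) + 4303414) = sqrt((1/2)*(-483 + 6)/6 + 4303414) = sqrt((1/2)*(1/6)*(-477) + 4303414) = sqrt(-159/4 + 4303414) = sqrt(17213497/4) = sqrt(17213497)/2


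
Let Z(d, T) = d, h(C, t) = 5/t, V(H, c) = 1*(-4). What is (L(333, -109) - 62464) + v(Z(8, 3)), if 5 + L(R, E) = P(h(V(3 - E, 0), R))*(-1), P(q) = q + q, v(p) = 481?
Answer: -20642014/333 ≈ -61988.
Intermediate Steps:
V(H, c) = -4
P(q) = 2*q
L(R, E) = -5 - 10/R (L(R, E) = -5 + (2*(5/R))*(-1) = -5 + (10/R)*(-1) = -5 - 10/R)
(L(333, -109) - 62464) + v(Z(8, 3)) = ((-5 - 10/333) - 62464) + 481 = (-1675/333 - 62464) + 481 = -20802187/333 + 481 = -20642014/333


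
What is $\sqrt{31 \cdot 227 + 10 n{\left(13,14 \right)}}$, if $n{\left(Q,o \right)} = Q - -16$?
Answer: $\sqrt{7327} \approx 85.598$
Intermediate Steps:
$n{\left(Q,o \right)} = 16 + Q$ ($n{\left(Q,o \right)} = Q + 16 = 16 + Q$)
$\sqrt{31 \cdot 227 + 10 n{\left(13,14 \right)}} = \sqrt{31 \cdot 227 + 10 \left(16 + 13\right)} = \sqrt{7037 + 10 \cdot 29} = \sqrt{7037 + 290} = \sqrt{7327}$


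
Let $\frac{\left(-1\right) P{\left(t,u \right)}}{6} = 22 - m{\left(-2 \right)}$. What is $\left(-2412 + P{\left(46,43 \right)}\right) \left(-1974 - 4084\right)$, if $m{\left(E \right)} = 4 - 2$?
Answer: $15338856$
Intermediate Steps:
$m{\left(E \right)} = 2$
$P{\left(t,u \right)} = -120$ ($P{\left(t,u \right)} = - 6 \left(22 - 2\right) = \left(-6\right) 20 = -120$)
$\left(-2412 + P{\left(46,43 \right)}\right) \left(-1974 - 4084\right) = \left(-2412 - 120\right) \left(-1974 - 4084\right) = \left(-2532\right) \left(-6058\right) = 15338856$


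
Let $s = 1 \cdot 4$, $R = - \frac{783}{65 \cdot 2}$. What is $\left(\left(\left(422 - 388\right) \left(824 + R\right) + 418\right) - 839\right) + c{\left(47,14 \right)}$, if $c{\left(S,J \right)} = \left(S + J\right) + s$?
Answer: $\frac{1784589}{65} \approx 27455.0$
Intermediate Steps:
$R = - \frac{783}{130} \approx -6.0231$
$s = 4$
$c{\left(S,J \right)} = 4 + J + S$ ($c{\left(S,J \right)} = \left(S + J\right) + 4 = \left(J + S\right) + 4 = 4 + J + S$)
$\left(\left(\left(422 - 388\right) \left(824 + R\right) + 418\right) - 839\right) + c{\left(47,14 \right)} = \left(\left(\left(422 - 388\right) \left(824 - \frac{783}{130}\right) + 418\right) - 839\right) + \left(4 + 14 + 47\right) = \left(\left(34 \cdot \frac{106337}{130} + 418\right) - 839\right) + 65 = \left(\left(\frac{1807729}{65} + 418\right) - 839\right) + 65 = \left(\frac{1834899}{65} - 839\right) + 65 = \frac{1780364}{65} + 65 = \frac{1784589}{65}$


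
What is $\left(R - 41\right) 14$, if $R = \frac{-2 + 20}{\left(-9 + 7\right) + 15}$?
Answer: $- \frac{7210}{13} \approx -554.62$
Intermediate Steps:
$R = \frac{18}{13}$ ($R = \frac{18}{-2 + 15} = \frac{18}{13} \approx 1.3846$)
$\left(R - 41\right) 14 = \left(\frac{18}{13} - 41\right) 14 = \left(- \frac{515}{13}\right) 14 = - \frac{7210}{13}$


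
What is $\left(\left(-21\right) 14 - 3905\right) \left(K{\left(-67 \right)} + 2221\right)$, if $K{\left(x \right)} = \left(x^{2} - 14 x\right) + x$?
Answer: $-31832619$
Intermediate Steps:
$K{\left(x \right)} = x^{2} - 13 x$
$\left(\left(-21\right) 14 - 3905\right) \left(K{\left(-67 \right)} + 2221\right) = \left(\left(-21\right) 14 - 3905\right) \left(- 67 \left(-13 - 67\right) + 2221\right) = \left(-294 - 3905\right) \left(\left(-67\right) \left(-80\right) + 2221\right) = - 4199 \left(5360 + 2221\right) = \left(-4199\right) 7581 = -31832619$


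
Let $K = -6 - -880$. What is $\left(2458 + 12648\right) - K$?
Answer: $14232$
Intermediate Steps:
$K = 874$ ($K = -6 + 880 = 874$)
$\left(2458 + 12648\right) - K = \left(2458 + 12648\right) - 874 = 15106 - 874 = 14232$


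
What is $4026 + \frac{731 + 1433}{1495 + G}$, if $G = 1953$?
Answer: $\frac{3470953}{862} \approx 4026.6$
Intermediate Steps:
$4026 + \frac{731 + 1433}{1495 + G} = 4026 + \frac{731 + 1433}{1495 + 1953} = 4026 + \frac{2164}{3448} = 4026 + 2164 \cdot \frac{1}{3448} = 4026 + \frac{541}{862} = \frac{3470953}{862}$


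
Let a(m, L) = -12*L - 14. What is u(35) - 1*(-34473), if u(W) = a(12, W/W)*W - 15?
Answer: 33548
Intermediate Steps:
a(m, L) = -14 - 12*L
u(W) = -15 - 26*W (u(W) = (-14 - 12*W/W)*W - 15 = (-14 - 12*1)*W - 15 = (-14 - 12)*W - 15 = -26*W - 15 = -15 - 26*W)
u(35) - 1*(-34473) = (-15 - 26*35) - 1*(-34473) = (-15 - 910) + 34473 = -925 + 34473 = 33548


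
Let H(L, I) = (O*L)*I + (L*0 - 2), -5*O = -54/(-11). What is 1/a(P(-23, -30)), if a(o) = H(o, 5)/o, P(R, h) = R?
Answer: -253/1220 ≈ -0.20738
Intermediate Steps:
O = -54/55 (O = -(-54)/(5*(-11)) = -(-54)*(-1)/(5*11) = -⅕*54/11 = -54/55 ≈ -0.98182)
H(L, I) = -2 - 54*I*L/55 (H(L, I) = (-54*L/55)*I + (L*0 - 2) = -54*I*L/55 + (0 - 2) = -54*I*L/55 - 2 = -2 - 54*I*L/55)
a(o) = (-2 - 54*o/11)/o (a(o) = (-2 - 54/55*5*o)/o = (-2 - 54*o/11)/o)
1/a(P(-23, -30)) = 1/(-54/11 - 2/(-23)) = 1/(-54/11 - 2*(-1/23)) = 1/(-54/11 + 2/23) = 1/(-1220/253) = -253/1220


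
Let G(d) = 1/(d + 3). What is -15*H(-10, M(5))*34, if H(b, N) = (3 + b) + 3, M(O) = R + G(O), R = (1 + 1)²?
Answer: 2040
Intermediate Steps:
G(d) = 1/(3 + d)
R = 4 (R = 2² = 4)
M(O) = 4 + 1/(3 + O)
H(b, N) = 6 + b
-15*H(-10, M(5))*34 = -15*(6 - 10)*34 = -15*(-4)*34 = 60*34 = 2040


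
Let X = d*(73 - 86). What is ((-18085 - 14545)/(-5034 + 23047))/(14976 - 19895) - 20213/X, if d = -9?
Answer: -1790988189001/10366895799 ≈ -172.76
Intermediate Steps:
X = 117 (X = -9*(73 - 86) = -9*(-13) = 117)
((-18085 - 14545)/(-5034 + 23047))/(14976 - 19895) - 20213/X = ((-18085 - 14545)/(-5034 + 23047))/(14976 - 19895) - 20213/117 = -32630/18013/(-4919) - 20213*1/117 = -32630*1/18013*(-1/4919) - 20213/117 = -32630/18013*(-1/4919) - 20213/117 = 32630/88605947 - 20213/117 = -1790988189001/10366895799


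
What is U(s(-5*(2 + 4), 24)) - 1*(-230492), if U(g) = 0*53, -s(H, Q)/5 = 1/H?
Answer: 230492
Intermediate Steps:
s(H, Q) = -5/H
U(g) = 0
U(s(-5*(2 + 4), 24)) - 1*(-230492) = 0 - 1*(-230492) = 0 + 230492 = 230492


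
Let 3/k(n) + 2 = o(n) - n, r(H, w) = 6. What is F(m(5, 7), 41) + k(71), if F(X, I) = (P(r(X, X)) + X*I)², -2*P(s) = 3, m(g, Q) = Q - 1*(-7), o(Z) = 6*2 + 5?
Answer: 18354347/56 ≈ 3.2776e+5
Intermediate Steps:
o(Z) = 17 (o(Z) = 12 + 5 = 17)
m(g, Q) = 7 + Q (m(g, Q) = Q + 7 = 7 + Q)
k(n) = 3/(15 - n) (k(n) = 3/(-2 + (17 - n)) = 3/(15 - n))
P(s) = -3/2 (P(s) = -½*3 = -3/2)
F(X, I) = (-3/2 + I*X)² (F(X, I) = (-3/2 + X*I)² = (-3/2 + I*X)²)
F(m(5, 7), 41) + k(71) = (-3 + 2*41*(7 + 7))²/4 - 3/(-15 + 71) = (-3 + 2*41*14)²/4 - 3/56 = (-3 + 1148)²/4 - 3*1/56 = (¼)*1145² - 3/56 = (¼)*1311025 - 3/56 = 1311025/4 - 3/56 = 18354347/56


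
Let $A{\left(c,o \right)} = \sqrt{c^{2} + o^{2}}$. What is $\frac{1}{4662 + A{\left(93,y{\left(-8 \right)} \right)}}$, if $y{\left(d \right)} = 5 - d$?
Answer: $\frac{2331}{10862713} - \frac{\sqrt{8818}}{21725426} \approx 0.00021026$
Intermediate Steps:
$\frac{1}{4662 + A{\left(93,y{\left(-8 \right)} \right)}} = \frac{1}{4662 + \sqrt{93^{2} + \left(5 - -8\right)^{2}}} = \frac{1}{4662 + \sqrt{8649 + \left(5 + 8\right)^{2}}} = \frac{1}{4662 + \sqrt{8649 + 13^{2}}} = \frac{1}{4662 + \sqrt{8649 + 169}} = \frac{1}{4662 + \sqrt{8818}}$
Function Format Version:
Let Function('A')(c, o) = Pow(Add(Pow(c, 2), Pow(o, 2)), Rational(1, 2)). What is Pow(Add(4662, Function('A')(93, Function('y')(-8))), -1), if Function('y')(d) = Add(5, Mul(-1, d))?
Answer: Add(Rational(2331, 10862713), Mul(Rational(-1, 21725426), Pow(8818, Rational(1, 2)))) ≈ 0.00021026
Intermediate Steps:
Pow(Add(4662, Function('A')(93, Function('y')(-8))), -1) = Pow(Add(4662, Pow(Add(Pow(93, 2), Pow(Add(5, Mul(-1, -8)), 2)), Rational(1, 2))), -1) = Pow(Add(4662, Pow(Add(8649, Pow(Add(5, 8), 2)), Rational(1, 2))), -1) = Pow(Add(4662, Pow(Add(8649, Pow(13, 2)), Rational(1, 2))), -1) = Pow(Add(4662, Pow(Add(8649, 169), Rational(1, 2))), -1) = Pow(Add(4662, Pow(8818, Rational(1, 2))), -1)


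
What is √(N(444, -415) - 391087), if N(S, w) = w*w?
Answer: 9*I*√2702 ≈ 467.83*I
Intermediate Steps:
N(S, w) = w²
√(N(444, -415) - 391087) = √((-415)² - 391087) = √(172225 - 391087) = √(-218862) = 9*I*√2702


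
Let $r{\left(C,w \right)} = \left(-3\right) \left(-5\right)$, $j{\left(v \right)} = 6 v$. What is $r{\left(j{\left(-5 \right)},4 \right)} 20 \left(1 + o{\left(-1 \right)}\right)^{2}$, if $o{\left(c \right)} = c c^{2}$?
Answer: $0$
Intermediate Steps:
$o{\left(c \right)} = c^{3}$
$r{\left(C,w \right)} = 15$
$r{\left(j{\left(-5 \right)},4 \right)} 20 \left(1 + o{\left(-1 \right)}\right)^{2} = 15 \cdot 20 \left(1 + \left(-1\right)^{3}\right)^{2} = 300 \left(1 - 1\right)^{2} = 300 \cdot 0^{2} = 300 \cdot 0 = 0$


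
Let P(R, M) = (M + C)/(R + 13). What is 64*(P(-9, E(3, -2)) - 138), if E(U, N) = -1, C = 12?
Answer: -8656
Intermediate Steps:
P(R, M) = (12 + M)/(13 + R) (P(R, M) = (M + 12)/(R + 13) = (12 + M)/(13 + R))
64*(P(-9, E(3, -2)) - 138) = 64*((12 - 1)/(13 - 9) - 138) = 64*(11/4 - 138) = 64*(-541/4) = -8656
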